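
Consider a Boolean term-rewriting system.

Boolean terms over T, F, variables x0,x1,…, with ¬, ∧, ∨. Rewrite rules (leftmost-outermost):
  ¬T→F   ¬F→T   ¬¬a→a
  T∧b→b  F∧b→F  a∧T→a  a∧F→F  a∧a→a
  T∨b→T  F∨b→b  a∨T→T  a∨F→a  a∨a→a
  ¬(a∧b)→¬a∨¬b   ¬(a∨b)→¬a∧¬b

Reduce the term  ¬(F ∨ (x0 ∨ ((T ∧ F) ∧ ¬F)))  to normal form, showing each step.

Answer: normal form = ¬x0  (in 11 steps)

Reduction:
  start: ¬(F ∨ (x0 ∨ ((T ∧ F) ∧ ¬F)))
  step 1: ¬F ∧ ¬(x0 ∨ ((T ∧ F) ∧ ¬F))
  step 2: T ∧ ¬(x0 ∨ ((T ∧ F) ∧ ¬F))
  step 3: ¬(x0 ∨ ((T ∧ F) ∧ ¬F))
  step 4: ¬x0 ∧ ¬((T ∧ F) ∧ ¬F)
  step 5: ¬x0 ∧ (¬(T ∧ F) ∨ ¬¬F)
  step 6: ¬x0 ∧ ((¬T ∨ ¬F) ∨ ¬¬F)
  step 7: ¬x0 ∧ ((F ∨ ¬F) ∨ ¬¬F)
  step 8: ¬x0 ∧ (¬F ∨ ¬¬F)
  step 9: ¬x0 ∧ (T ∨ ¬¬F)
  step 10: ¬x0 ∧ T
  step 11: ¬x0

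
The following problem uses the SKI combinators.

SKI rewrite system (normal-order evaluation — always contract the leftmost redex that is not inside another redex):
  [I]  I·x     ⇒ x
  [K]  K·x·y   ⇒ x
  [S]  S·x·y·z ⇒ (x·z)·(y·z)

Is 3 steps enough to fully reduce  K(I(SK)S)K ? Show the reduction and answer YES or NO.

  start: K(I(SK)S)K
  →1  I(SK)S
  →2  SKS

Answer: YES — reaches normal form SKS in 2 ≤ 3 steps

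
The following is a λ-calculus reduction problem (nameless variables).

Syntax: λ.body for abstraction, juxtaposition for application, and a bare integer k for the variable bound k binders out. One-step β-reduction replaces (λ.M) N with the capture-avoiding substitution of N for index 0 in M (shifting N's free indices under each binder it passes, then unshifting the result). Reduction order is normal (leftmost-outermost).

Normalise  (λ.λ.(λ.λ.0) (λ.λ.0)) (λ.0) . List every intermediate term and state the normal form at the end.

Answer: normal form = λ.λ.0  (in 2 steps)

Working:
  start: (λ.λ.(λ.λ.0) (λ.λ.0)) (λ.0)
  [1] λ.(λ.λ.0) (λ.λ.0)
  [2] λ.λ.0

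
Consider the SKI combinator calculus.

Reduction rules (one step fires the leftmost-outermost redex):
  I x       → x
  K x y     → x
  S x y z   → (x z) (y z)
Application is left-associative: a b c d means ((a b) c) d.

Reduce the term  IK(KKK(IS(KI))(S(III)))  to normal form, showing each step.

Answer: normal form = K(S(KI))  (in 4 steps)

Working:
  start: IK(KKK(IS(KI))(S(III)))
  →1  K(KKK(IS(KI))(S(III)))
  →2  K(K(IS(KI))(S(III)))
  →3  K(IS(KI))
  →4  K(S(KI))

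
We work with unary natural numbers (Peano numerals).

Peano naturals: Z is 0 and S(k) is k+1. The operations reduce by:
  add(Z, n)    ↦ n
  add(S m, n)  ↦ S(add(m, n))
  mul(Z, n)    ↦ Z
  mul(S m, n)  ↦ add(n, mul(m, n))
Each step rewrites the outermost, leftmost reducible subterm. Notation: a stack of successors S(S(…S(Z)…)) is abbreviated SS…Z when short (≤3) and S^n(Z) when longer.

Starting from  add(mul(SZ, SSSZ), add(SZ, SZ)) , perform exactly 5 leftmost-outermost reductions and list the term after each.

Answer: after 5 steps: S(S(add(add(SZ, mul(Z, SSSZ)), add(SZ, SZ))))

Derivation:
  start: add(mul(SZ, SSSZ), add(SZ, SZ))
  [1] add(add(SSSZ, mul(Z, SSSZ)), add(SZ, SZ))
  [2] add(S(add(SSZ, mul(Z, SSSZ))), add(SZ, SZ))
  [3] S(add(add(SSZ, mul(Z, SSSZ)), add(SZ, SZ)))
  [4] S(add(S(add(SZ, mul(Z, SSSZ))), add(SZ, SZ)))
  [5] S(S(add(add(SZ, mul(Z, SSSZ)), add(SZ, SZ))))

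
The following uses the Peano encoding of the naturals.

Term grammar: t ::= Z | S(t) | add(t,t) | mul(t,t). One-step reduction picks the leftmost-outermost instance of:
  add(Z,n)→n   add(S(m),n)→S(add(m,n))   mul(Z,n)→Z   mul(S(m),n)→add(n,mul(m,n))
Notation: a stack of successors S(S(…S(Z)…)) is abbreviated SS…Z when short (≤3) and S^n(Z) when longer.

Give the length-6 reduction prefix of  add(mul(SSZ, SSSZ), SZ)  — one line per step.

  start: add(mul(SSZ, SSSZ), SZ)
  →1  add(add(SSSZ, mul(SZ, SSSZ)), SZ)
  →2  add(S(add(SSZ, mul(SZ, SSSZ))), SZ)
  →3  S(add(add(SSZ, mul(SZ, SSSZ)), SZ))
  →4  S(add(S(add(SZ, mul(SZ, SSSZ))), SZ))
  →5  S(S(add(add(SZ, mul(SZ, SSSZ)), SZ)))
  →6  S(S(add(S(add(Z, mul(SZ, SSSZ))), SZ)))

Answer: after 6 steps: S(S(add(S(add(Z, mul(SZ, SSSZ))), SZ)))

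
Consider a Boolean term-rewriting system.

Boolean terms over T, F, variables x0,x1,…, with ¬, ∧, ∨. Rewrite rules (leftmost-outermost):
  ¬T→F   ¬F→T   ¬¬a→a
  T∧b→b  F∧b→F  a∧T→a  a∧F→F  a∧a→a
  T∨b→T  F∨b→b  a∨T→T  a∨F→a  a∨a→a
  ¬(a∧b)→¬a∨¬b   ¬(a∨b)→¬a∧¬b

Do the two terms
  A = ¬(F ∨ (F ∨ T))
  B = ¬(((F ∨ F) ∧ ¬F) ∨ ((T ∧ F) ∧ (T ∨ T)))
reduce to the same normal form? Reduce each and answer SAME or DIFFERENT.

Answer: DIFFERENT — A ⇓ F, B ⇓ T

Derivation:
Term A:
  start: ¬(F ∨ (F ∨ T))
  [1] ¬F ∧ ¬(F ∨ T)
  [2] T ∧ ¬(F ∨ T)
  [3] ¬(F ∨ T)
  [4] ¬F ∧ ¬T
  [5] T ∧ ¬T
  [6] ¬T
  [7] F

Term B:
  start: ¬(((F ∨ F) ∧ ¬F) ∨ ((T ∧ F) ∧ (T ∨ T)))
  [1] ¬((F ∨ F) ∧ ¬F) ∧ ¬((T ∧ F) ∧ (T ∨ T))
  [2] (¬(F ∨ F) ∨ ¬¬F) ∧ ¬((T ∧ F) ∧ (T ∨ T))
  [3] ((¬F ∧ ¬F) ∨ ¬¬F) ∧ ¬((T ∧ F) ∧ (T ∨ T))
  [4] (¬F ∨ ¬¬F) ∧ ¬((T ∧ F) ∧ (T ∨ T))
  [5] (T ∨ ¬¬F) ∧ ¬((T ∧ F) ∧ (T ∨ T))
  [6] T ∧ ¬((T ∧ F) ∧ (T ∨ T))
  [7] ¬((T ∧ F) ∧ (T ∨ T))
  [8] ¬(T ∧ F) ∨ ¬(T ∨ T)
  [9] (¬T ∨ ¬F) ∨ ¬(T ∨ T)
  [10] (F ∨ ¬F) ∨ ¬(T ∨ T)
  [11] ¬F ∨ ¬(T ∨ T)
  [12] T ∨ ¬(T ∨ T)
  [13] T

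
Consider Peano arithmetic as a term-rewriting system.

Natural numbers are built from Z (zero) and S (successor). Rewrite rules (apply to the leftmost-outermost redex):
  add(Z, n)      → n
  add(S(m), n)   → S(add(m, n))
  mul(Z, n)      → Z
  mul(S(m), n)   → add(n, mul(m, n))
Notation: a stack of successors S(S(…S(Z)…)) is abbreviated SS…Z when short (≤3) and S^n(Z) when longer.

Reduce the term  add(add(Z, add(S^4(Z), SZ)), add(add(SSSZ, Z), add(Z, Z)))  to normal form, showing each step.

Answer: normal form = S^8(Z)  (in 21 steps)

Working:
  start: add(add(Z, add(S^4(Z), SZ)), add(add(SSSZ, Z), add(Z, Z)))
  →1  add(add(S^4(Z), SZ), add(add(SSSZ, Z), add(Z, Z)))
  →2  add(S(add(SSSZ, SZ)), add(add(SSSZ, Z), add(Z, Z)))
  →3  S(add(add(SSSZ, SZ), add(add(SSSZ, Z), add(Z, Z))))
  →4  S(add(S(add(SSZ, SZ)), add(add(SSSZ, Z), add(Z, Z))))
  →5  S(S(add(add(SSZ, SZ), add(add(SSSZ, Z), add(Z, Z)))))
  →6  S(S(add(S(add(SZ, SZ)), add(add(SSSZ, Z), add(Z, Z)))))
  →7  S(S(S(add(add(SZ, SZ), add(add(SSSZ, Z), add(Z, Z))))))
  →8  S(S(S(add(S(add(Z, SZ)), add(add(SSSZ, Z), add(Z, Z))))))
  →9  S(S(S(S(add(add(Z, SZ), add(add(SSSZ, Z), add(Z, Z)))))))
  →10  S(S(S(S(add(SZ, add(add(SSSZ, Z), add(Z, Z)))))))
  →11  S(S(S(S(S(add(Z, add(add(SSSZ, Z), add(Z, Z))))))))
  →12  S(S(S(S(S(add(add(SSSZ, Z), add(Z, Z)))))))
  →13  S(S(S(S(S(add(S(add(SSZ, Z)), add(Z, Z)))))))
  →14  S(S(S(S(S(S(add(add(SSZ, Z), add(Z, Z))))))))
  →15  S(S(S(S(S(S(add(S(add(SZ, Z)), add(Z, Z))))))))
  →16  S(S(S(S(S(S(S(add(add(SZ, Z), add(Z, Z)))))))))
  →17  S(S(S(S(S(S(S(add(S(add(Z, Z)), add(Z, Z)))))))))
  →18  S(S(S(S(S(S(S(S(add(add(Z, Z), add(Z, Z))))))))))
  →19  S(S(S(S(S(S(S(S(add(Z, add(Z, Z))))))))))
  →20  S(S(S(S(S(S(S(S(add(Z, Z)))))))))
  →21  S^8(Z)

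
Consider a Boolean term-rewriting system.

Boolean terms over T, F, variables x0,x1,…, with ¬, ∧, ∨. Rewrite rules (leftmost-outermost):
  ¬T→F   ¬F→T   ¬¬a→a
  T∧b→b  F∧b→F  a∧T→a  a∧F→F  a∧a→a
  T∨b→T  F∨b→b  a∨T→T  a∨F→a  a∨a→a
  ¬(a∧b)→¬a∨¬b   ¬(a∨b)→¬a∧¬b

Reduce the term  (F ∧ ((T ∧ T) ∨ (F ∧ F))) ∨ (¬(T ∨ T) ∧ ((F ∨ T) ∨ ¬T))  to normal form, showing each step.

Answer: normal form = F  (in 6 steps)

Derivation:
  start: (F ∧ ((T ∧ T) ∨ (F ∧ F))) ∨ (¬(T ∨ T) ∧ ((F ∨ T) ∨ ¬T))
  step 1: F ∨ (¬(T ∨ T) ∧ ((F ∨ T) ∨ ¬T))
  step 2: ¬(T ∨ T) ∧ ((F ∨ T) ∨ ¬T)
  step 3: (¬T ∧ ¬T) ∧ ((F ∨ T) ∨ ¬T)
  step 4: ¬T ∧ ((F ∨ T) ∨ ¬T)
  step 5: F ∧ ((F ∨ T) ∨ ¬T)
  step 6: F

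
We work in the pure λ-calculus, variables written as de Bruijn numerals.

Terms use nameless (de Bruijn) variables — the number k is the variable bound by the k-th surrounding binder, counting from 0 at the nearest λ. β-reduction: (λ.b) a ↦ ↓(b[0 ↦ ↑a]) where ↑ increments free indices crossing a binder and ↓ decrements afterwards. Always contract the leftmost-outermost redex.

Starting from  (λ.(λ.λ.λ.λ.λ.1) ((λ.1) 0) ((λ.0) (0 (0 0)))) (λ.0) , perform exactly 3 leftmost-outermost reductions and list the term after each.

Answer: after 3 steps: λ.λ.λ.1

Reduction:
  start: (λ.(λ.λ.λ.λ.λ.1) ((λ.1) 0) ((λ.0) (0 (0 0)))) (λ.0)
  step 1: (λ.λ.λ.λ.λ.1) ((λ.λ.0) (λ.0)) ((λ.0) ((λ.0) ((λ.0) (λ.0))))
  step 2: (λ.λ.λ.λ.1) ((λ.0) ((λ.0) ((λ.0) (λ.0))))
  step 3: λ.λ.λ.1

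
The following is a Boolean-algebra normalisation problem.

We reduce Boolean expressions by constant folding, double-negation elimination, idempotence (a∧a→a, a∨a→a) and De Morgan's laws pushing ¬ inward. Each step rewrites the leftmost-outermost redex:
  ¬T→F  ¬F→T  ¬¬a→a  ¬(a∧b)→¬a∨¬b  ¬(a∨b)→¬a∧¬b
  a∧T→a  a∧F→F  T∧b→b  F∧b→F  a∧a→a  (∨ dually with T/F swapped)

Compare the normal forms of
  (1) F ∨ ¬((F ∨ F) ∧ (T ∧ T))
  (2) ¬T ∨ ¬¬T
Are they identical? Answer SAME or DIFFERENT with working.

Answer: SAME — A ⇓ T, B ⇓ T

Derivation:
Term A:
  start: F ∨ ¬((F ∨ F) ∧ (T ∧ T))
  →1  ¬((F ∨ F) ∧ (T ∧ T))
  →2  ¬(F ∨ F) ∨ ¬(T ∧ T)
  →3  (¬F ∧ ¬F) ∨ ¬(T ∧ T)
  →4  ¬F ∨ ¬(T ∧ T)
  →5  T ∨ ¬(T ∧ T)
  →6  T

Term B:
  start: ¬T ∨ ¬¬T
  →1  F ∨ ¬¬T
  →2  ¬¬T
  →3  T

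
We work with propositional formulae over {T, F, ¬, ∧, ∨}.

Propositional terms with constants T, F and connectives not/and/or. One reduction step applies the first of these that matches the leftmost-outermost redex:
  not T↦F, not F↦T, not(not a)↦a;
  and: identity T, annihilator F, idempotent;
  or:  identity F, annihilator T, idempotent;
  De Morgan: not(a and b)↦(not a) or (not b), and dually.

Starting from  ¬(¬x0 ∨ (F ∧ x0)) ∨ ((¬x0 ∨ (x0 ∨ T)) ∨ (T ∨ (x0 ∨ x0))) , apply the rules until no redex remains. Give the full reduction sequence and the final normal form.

  start: ¬(¬x0 ∨ (F ∧ x0)) ∨ ((¬x0 ∨ (x0 ∨ T)) ∨ (T ∨ (x0 ∨ x0)))
  [1] (¬¬x0 ∧ ¬(F ∧ x0)) ∨ ((¬x0 ∨ (x0 ∨ T)) ∨ (T ∨ (x0 ∨ x0)))
  [2] (x0 ∧ ¬(F ∧ x0)) ∨ ((¬x0 ∨ (x0 ∨ T)) ∨ (T ∨ (x0 ∨ x0)))
  [3] (x0 ∧ (¬F ∨ ¬x0)) ∨ ((¬x0 ∨ (x0 ∨ T)) ∨ (T ∨ (x0 ∨ x0)))
  [4] (x0 ∧ (T ∨ ¬x0)) ∨ ((¬x0 ∨ (x0 ∨ T)) ∨ (T ∨ (x0 ∨ x0)))
  [5] (x0 ∧ T) ∨ ((¬x0 ∨ (x0 ∨ T)) ∨ (T ∨ (x0 ∨ x0)))
  [6] x0 ∨ ((¬x0 ∨ (x0 ∨ T)) ∨ (T ∨ (x0 ∨ x0)))
  [7] x0 ∨ ((¬x0 ∨ T) ∨ (T ∨ (x0 ∨ x0)))
  [8] x0 ∨ (T ∨ (T ∨ (x0 ∨ x0)))
  [9] x0 ∨ T
  [10] T

Answer: normal form = T  (in 10 steps)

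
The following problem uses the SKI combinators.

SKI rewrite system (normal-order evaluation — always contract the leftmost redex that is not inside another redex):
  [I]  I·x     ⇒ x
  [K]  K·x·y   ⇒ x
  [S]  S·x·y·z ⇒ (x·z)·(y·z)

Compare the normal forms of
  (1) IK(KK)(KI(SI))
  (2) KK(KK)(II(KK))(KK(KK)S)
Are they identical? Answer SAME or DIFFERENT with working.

Answer: SAME — A ⇓ KK, B ⇓ KK

Reduction:
Term A:
  start: IK(KK)(KI(SI))
  [1] K(KK)(KI(SI))
  [2] KK

Term B:
  start: KK(KK)(II(KK))(KK(KK)S)
  [1] K(II(KK))(KK(KK)S)
  [2] II(KK)
  [3] I(KK)
  [4] KK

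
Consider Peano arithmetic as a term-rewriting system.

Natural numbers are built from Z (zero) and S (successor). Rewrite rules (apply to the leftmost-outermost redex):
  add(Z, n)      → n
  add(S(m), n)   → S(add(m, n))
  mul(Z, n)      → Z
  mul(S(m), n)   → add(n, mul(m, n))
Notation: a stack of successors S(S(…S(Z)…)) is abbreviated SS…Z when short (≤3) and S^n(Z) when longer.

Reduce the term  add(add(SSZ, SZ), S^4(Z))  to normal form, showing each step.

  start: add(add(SSZ, SZ), S^4(Z))
  [1] add(S(add(SZ, SZ)), S^4(Z))
  [2] S(add(add(SZ, SZ), S^4(Z)))
  [3] S(add(S(add(Z, SZ)), S^4(Z)))
  [4] S(S(add(add(Z, SZ), S^4(Z))))
  [5] S(S(add(SZ, S^4(Z))))
  [6] S(S(S(add(Z, S^4(Z)))))
  [7] S^7(Z)

Answer: normal form = S^7(Z)  (in 7 steps)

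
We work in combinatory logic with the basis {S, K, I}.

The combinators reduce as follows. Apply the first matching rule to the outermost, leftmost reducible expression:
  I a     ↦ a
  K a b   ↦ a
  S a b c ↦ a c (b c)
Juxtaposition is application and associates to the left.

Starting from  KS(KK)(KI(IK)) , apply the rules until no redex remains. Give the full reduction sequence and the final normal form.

  start: KS(KK)(KI(IK))
  [1] S(KI(IK))
  [2] SI

Answer: normal form = SI  (in 2 steps)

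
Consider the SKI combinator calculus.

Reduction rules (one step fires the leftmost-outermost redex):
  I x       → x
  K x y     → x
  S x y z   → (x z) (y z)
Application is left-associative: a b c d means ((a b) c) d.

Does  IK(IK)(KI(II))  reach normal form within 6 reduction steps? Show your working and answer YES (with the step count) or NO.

  start: IK(IK)(KI(II))
  →1  K(IK)(KI(II))
  →2  IK
  →3  K

Answer: YES — reaches normal form K in 3 ≤ 6 steps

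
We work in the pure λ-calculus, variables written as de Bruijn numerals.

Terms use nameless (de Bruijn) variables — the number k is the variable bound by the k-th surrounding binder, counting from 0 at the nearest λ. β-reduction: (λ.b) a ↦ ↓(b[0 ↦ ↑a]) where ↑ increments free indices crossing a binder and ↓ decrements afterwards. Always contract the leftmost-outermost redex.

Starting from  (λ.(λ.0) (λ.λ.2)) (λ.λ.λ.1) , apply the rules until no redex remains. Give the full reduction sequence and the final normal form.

Answer: normal form = λ.λ.λ.λ.λ.1  (in 2 steps)

Working:
  start: (λ.(λ.0) (λ.λ.2)) (λ.λ.λ.1)
  step 1: (λ.0) (λ.λ.λ.λ.λ.1)
  step 2: λ.λ.λ.λ.λ.1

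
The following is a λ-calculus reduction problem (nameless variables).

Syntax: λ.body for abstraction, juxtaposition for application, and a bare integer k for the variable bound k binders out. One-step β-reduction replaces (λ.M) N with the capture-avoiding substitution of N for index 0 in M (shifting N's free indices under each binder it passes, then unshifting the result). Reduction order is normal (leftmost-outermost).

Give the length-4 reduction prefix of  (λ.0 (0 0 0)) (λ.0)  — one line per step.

  start: (λ.0 (0 0 0)) (λ.0)
  →1  (λ.0) ((λ.0) (λ.0) (λ.0))
  →2  (λ.0) (λ.0) (λ.0)
  →3  (λ.0) (λ.0)
  →4  λ.0

Answer: after 4 steps: λ.0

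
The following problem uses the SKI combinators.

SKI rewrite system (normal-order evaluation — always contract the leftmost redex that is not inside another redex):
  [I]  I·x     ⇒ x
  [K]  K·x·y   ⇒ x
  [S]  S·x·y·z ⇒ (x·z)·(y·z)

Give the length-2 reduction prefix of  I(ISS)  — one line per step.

  start: I(ISS)
  →1  ISS
  →2  SS

Answer: after 2 steps: SS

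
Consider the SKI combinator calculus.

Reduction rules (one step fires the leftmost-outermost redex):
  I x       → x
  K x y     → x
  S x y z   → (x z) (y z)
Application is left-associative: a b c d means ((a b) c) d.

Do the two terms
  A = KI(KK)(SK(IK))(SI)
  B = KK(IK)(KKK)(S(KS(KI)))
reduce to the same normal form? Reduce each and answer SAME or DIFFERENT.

Answer: DIFFERENT — A ⇓ SI, B ⇓ K

Reduction:
Term A:
  start: KI(KK)(SK(IK))(SI)
  →1  I(SK(IK))(SI)
  →2  SK(IK)(SI)
  →3  K(SI)(IK(SI))
  →4  SI

Term B:
  start: KK(IK)(KKK)(S(KS(KI)))
  →1  K(KKK)(S(KS(KI)))
  →2  KKK
  →3  K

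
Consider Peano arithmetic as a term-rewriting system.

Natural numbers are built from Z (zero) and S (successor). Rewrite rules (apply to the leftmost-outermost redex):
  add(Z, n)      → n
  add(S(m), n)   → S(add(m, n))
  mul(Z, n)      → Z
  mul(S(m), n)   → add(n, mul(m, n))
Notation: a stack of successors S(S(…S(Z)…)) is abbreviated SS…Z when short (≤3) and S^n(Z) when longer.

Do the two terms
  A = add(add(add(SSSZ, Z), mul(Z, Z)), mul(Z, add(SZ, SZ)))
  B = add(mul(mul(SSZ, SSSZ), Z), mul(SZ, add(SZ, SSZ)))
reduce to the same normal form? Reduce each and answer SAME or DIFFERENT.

Answer: SAME — A ⇓ SSSZ, B ⇓ SSSZ

Derivation:
Term A:
  start: add(add(add(SSSZ, Z), mul(Z, Z)), mul(Z, add(SZ, SZ)))
  [1] add(add(S(add(SSZ, Z)), mul(Z, Z)), mul(Z, add(SZ, SZ)))
  [2] add(S(add(add(SSZ, Z), mul(Z, Z))), mul(Z, add(SZ, SZ)))
  [3] S(add(add(add(SSZ, Z), mul(Z, Z)), mul(Z, add(SZ, SZ))))
  [4] S(add(add(S(add(SZ, Z)), mul(Z, Z)), mul(Z, add(SZ, SZ))))
  [5] S(add(S(add(add(SZ, Z), mul(Z, Z))), mul(Z, add(SZ, SZ))))
  [6] S(S(add(add(add(SZ, Z), mul(Z, Z)), mul(Z, add(SZ, SZ)))))
  [7] S(S(add(add(S(add(Z, Z)), mul(Z, Z)), mul(Z, add(SZ, SZ)))))
  [8] S(S(add(S(add(add(Z, Z), mul(Z, Z))), mul(Z, add(SZ, SZ)))))
  [9] S(S(S(add(add(add(Z, Z), mul(Z, Z)), mul(Z, add(SZ, SZ))))))
  [10] S(S(S(add(add(Z, mul(Z, Z)), mul(Z, add(SZ, SZ))))))
  [11] S(S(S(add(mul(Z, Z), mul(Z, add(SZ, SZ))))))
  [12] S(S(S(add(Z, mul(Z, add(SZ, SZ))))))
  [13] S(S(S(mul(Z, add(SZ, SZ)))))
  [14] SSSZ

Term B:
  start: add(mul(mul(SSZ, SSSZ), Z), mul(SZ, add(SZ, SSZ)))
  [1] add(mul(add(SSSZ, mul(SZ, SSSZ)), Z), mul(SZ, add(SZ, SSZ)))
  [2] add(mul(S(add(SSZ, mul(SZ, SSSZ))), Z), mul(SZ, add(SZ, SSZ)))
  [3] add(add(Z, mul(add(SSZ, mul(SZ, SSSZ)), Z)), mul(SZ, add(SZ, SSZ)))
  [4] add(mul(add(SSZ, mul(SZ, SSSZ)), Z), mul(SZ, add(SZ, SSZ)))
  [5] add(mul(S(add(SZ, mul(SZ, SSSZ))), Z), mul(SZ, add(SZ, SSZ)))
  [6] add(add(Z, mul(add(SZ, mul(SZ, SSSZ)), Z)), mul(SZ, add(SZ, SSZ)))
  [7] add(mul(add(SZ, mul(SZ, SSSZ)), Z), mul(SZ, add(SZ, SSZ)))
  [8] add(mul(S(add(Z, mul(SZ, SSSZ))), Z), mul(SZ, add(SZ, SSZ)))
  [9] add(add(Z, mul(add(Z, mul(SZ, SSSZ)), Z)), mul(SZ, add(SZ, SSZ)))
  [10] add(mul(add(Z, mul(SZ, SSSZ)), Z), mul(SZ, add(SZ, SSZ)))
  [11] add(mul(mul(SZ, SSSZ), Z), mul(SZ, add(SZ, SSZ)))
  [12] add(mul(add(SSSZ, mul(Z, SSSZ)), Z), mul(SZ, add(SZ, SSZ)))
  [13] add(mul(S(add(SSZ, mul(Z, SSSZ))), Z), mul(SZ, add(SZ, SSZ)))
  [14] add(add(Z, mul(add(SSZ, mul(Z, SSSZ)), Z)), mul(SZ, add(SZ, SSZ)))
  [15] add(mul(add(SSZ, mul(Z, SSSZ)), Z), mul(SZ, add(SZ, SSZ)))
  [16] add(mul(S(add(SZ, mul(Z, SSSZ))), Z), mul(SZ, add(SZ, SSZ)))
  [17] add(add(Z, mul(add(SZ, mul(Z, SSSZ)), Z)), mul(SZ, add(SZ, SSZ)))
  [18] add(mul(add(SZ, mul(Z, SSSZ)), Z), mul(SZ, add(SZ, SSZ)))
  [19] add(mul(S(add(Z, mul(Z, SSSZ))), Z), mul(SZ, add(SZ, SSZ)))
  [20] add(add(Z, mul(add(Z, mul(Z, SSSZ)), Z)), mul(SZ, add(SZ, SSZ)))
  [21] add(mul(add(Z, mul(Z, SSSZ)), Z), mul(SZ, add(SZ, SSZ)))
  [22] add(mul(mul(Z, SSSZ), Z), mul(SZ, add(SZ, SSZ)))
  [23] add(mul(Z, Z), mul(SZ, add(SZ, SSZ)))
  [24] add(Z, mul(SZ, add(SZ, SSZ)))
  [25] mul(SZ, add(SZ, SSZ))
  [26] add(add(SZ, SSZ), mul(Z, add(SZ, SSZ)))
  [27] add(S(add(Z, SSZ)), mul(Z, add(SZ, SSZ)))
  [28] S(add(add(Z, SSZ), mul(Z, add(SZ, SSZ))))
  [29] S(add(SSZ, mul(Z, add(SZ, SSZ))))
  [30] S(S(add(SZ, mul(Z, add(SZ, SSZ)))))
  [31] S(S(S(add(Z, mul(Z, add(SZ, SSZ))))))
  [32] S(S(S(mul(Z, add(SZ, SSZ)))))
  [33] SSSZ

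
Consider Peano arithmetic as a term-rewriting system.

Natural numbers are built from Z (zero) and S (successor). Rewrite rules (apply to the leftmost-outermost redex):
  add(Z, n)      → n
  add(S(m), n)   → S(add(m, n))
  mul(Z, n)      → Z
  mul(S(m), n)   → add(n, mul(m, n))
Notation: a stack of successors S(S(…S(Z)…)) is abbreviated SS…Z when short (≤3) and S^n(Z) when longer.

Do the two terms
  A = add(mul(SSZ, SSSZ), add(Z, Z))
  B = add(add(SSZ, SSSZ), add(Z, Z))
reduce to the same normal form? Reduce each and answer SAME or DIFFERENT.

Answer: DIFFERENT — A ⇓ S^6(Z), B ⇓ S^5(Z)

Working:
Term A:
  start: add(mul(SSZ, SSSZ), add(Z, Z))
  →1  add(add(SSSZ, mul(SZ, SSSZ)), add(Z, Z))
  →2  add(S(add(SSZ, mul(SZ, SSSZ))), add(Z, Z))
  →3  S(add(add(SSZ, mul(SZ, SSSZ)), add(Z, Z)))
  →4  S(add(S(add(SZ, mul(SZ, SSSZ))), add(Z, Z)))
  →5  S(S(add(add(SZ, mul(SZ, SSSZ)), add(Z, Z))))
  →6  S(S(add(S(add(Z, mul(SZ, SSSZ))), add(Z, Z))))
  →7  S(S(S(add(add(Z, mul(SZ, SSSZ)), add(Z, Z)))))
  →8  S(S(S(add(mul(SZ, SSSZ), add(Z, Z)))))
  →9  S(S(S(add(add(SSSZ, mul(Z, SSSZ)), add(Z, Z)))))
  →10  S(S(S(add(S(add(SSZ, mul(Z, SSSZ))), add(Z, Z)))))
  →11  S(S(S(S(add(add(SSZ, mul(Z, SSSZ)), add(Z, Z))))))
  →12  S(S(S(S(add(S(add(SZ, mul(Z, SSSZ))), add(Z, Z))))))
  →13  S(S(S(S(S(add(add(SZ, mul(Z, SSSZ)), add(Z, Z)))))))
  →14  S(S(S(S(S(add(S(add(Z, mul(Z, SSSZ))), add(Z, Z)))))))
  →15  S(S(S(S(S(S(add(add(Z, mul(Z, SSSZ)), add(Z, Z))))))))
  →16  S(S(S(S(S(S(add(mul(Z, SSSZ), add(Z, Z))))))))
  →17  S(S(S(S(S(S(add(Z, add(Z, Z))))))))
  →18  S(S(S(S(S(S(add(Z, Z)))))))
  →19  S^6(Z)

Term B:
  start: add(add(SSZ, SSSZ), add(Z, Z))
  →1  add(S(add(SZ, SSSZ)), add(Z, Z))
  →2  S(add(add(SZ, SSSZ), add(Z, Z)))
  →3  S(add(S(add(Z, SSSZ)), add(Z, Z)))
  →4  S(S(add(add(Z, SSSZ), add(Z, Z))))
  →5  S(S(add(SSSZ, add(Z, Z))))
  →6  S(S(S(add(SSZ, add(Z, Z)))))
  →7  S(S(S(S(add(SZ, add(Z, Z))))))
  →8  S(S(S(S(S(add(Z, add(Z, Z)))))))
  →9  S(S(S(S(S(add(Z, Z))))))
  →10  S^5(Z)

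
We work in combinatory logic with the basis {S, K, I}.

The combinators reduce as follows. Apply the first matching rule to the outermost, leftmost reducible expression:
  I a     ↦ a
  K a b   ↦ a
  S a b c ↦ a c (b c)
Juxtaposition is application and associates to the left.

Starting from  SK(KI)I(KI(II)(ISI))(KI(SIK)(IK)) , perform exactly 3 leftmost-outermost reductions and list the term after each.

Answer: after 3 steps: KI(II)(ISI)(KI(SIK)(IK))

Working:
  start: SK(KI)I(KI(II)(ISI))(KI(SIK)(IK))
  →1  KI(KII)(KI(II)(ISI))(KI(SIK)(IK))
  →2  I(KI(II)(ISI))(KI(SIK)(IK))
  →3  KI(II)(ISI)(KI(SIK)(IK))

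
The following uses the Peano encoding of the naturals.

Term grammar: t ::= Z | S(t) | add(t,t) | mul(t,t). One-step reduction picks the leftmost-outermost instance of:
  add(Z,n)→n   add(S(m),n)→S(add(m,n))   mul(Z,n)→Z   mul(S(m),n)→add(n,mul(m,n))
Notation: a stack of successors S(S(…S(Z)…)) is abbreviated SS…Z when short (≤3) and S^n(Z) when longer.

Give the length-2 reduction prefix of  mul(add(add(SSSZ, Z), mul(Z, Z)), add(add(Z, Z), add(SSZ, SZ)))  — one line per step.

  start: mul(add(add(SSSZ, Z), mul(Z, Z)), add(add(Z, Z), add(SSZ, SZ)))
  →1  mul(add(S(add(SSZ, Z)), mul(Z, Z)), add(add(Z, Z), add(SSZ, SZ)))
  →2  mul(S(add(add(SSZ, Z), mul(Z, Z))), add(add(Z, Z), add(SSZ, SZ)))

Answer: after 2 steps: mul(S(add(add(SSZ, Z), mul(Z, Z))), add(add(Z, Z), add(SSZ, SZ)))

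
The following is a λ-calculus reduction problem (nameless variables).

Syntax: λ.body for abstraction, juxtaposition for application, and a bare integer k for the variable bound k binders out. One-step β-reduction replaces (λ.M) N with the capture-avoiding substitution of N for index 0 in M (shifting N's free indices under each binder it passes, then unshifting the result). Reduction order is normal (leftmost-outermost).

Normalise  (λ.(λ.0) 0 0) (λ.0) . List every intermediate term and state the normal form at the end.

Answer: normal form = λ.0  (in 3 steps)

Working:
  start: (λ.(λ.0) 0 0) (λ.0)
  →1  (λ.0) (λ.0) (λ.0)
  →2  (λ.0) (λ.0)
  →3  λ.0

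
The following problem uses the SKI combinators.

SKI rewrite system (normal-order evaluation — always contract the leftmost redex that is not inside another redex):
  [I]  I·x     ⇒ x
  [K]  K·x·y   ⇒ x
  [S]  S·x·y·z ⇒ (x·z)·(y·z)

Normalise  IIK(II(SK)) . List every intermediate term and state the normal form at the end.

Answer: normal form = K(SK)  (in 4 steps)

Derivation:
  start: IIK(II(SK))
  →1  IK(II(SK))
  →2  K(II(SK))
  →3  K(I(SK))
  →4  K(SK)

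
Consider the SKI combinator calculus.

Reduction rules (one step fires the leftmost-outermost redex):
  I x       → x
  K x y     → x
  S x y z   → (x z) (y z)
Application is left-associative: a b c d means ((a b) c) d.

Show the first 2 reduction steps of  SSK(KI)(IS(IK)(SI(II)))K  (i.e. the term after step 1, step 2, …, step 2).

  start: SSK(KI)(IS(IK)(SI(II)))K
  step 1: S(KI)(K(KI))(IS(IK)(SI(II)))K
  step 2: KI(IS(IK)(SI(II)))(K(KI)(IS(IK)(SI(II))))K

Answer: after 2 steps: KI(IS(IK)(SI(II)))(K(KI)(IS(IK)(SI(II))))K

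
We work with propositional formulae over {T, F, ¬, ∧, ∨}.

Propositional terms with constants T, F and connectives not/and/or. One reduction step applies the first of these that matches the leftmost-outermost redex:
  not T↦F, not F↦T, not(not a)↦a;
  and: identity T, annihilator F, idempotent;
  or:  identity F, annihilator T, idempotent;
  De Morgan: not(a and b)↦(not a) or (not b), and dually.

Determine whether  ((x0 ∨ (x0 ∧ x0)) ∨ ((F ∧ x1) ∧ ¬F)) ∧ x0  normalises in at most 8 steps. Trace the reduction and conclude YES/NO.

Answer: YES — reaches normal form x0 in 6 ≤ 8 steps

Reduction:
  start: ((x0 ∨ (x0 ∧ x0)) ∨ ((F ∧ x1) ∧ ¬F)) ∧ x0
  step 1: ((x0 ∨ x0) ∨ ((F ∧ x1) ∧ ¬F)) ∧ x0
  step 2: (x0 ∨ ((F ∧ x1) ∧ ¬F)) ∧ x0
  step 3: (x0 ∨ (F ∧ ¬F)) ∧ x0
  step 4: (x0 ∨ F) ∧ x0
  step 5: x0 ∧ x0
  step 6: x0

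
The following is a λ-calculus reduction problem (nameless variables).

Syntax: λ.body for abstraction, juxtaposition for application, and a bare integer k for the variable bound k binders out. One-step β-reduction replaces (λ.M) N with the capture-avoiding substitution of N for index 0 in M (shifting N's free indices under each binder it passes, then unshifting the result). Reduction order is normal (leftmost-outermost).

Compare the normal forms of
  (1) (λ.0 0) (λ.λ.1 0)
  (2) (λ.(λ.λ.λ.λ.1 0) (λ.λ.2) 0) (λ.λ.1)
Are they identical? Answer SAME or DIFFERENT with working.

Answer: SAME — A ⇓ λ.λ.1 0, B ⇓ λ.λ.1 0

Reduction:
Term A:
  start: (λ.0 0) (λ.λ.1 0)
  [1] (λ.λ.1 0) (λ.λ.1 0)
  [2] λ.(λ.λ.1 0) 0
  [3] λ.λ.1 0

Term B:
  start: (λ.(λ.λ.λ.λ.1 0) (λ.λ.2) 0) (λ.λ.1)
  [1] (λ.λ.λ.λ.1 0) (λ.λ.λ.λ.1) (λ.λ.1)
  [2] (λ.λ.λ.1 0) (λ.λ.1)
  [3] λ.λ.1 0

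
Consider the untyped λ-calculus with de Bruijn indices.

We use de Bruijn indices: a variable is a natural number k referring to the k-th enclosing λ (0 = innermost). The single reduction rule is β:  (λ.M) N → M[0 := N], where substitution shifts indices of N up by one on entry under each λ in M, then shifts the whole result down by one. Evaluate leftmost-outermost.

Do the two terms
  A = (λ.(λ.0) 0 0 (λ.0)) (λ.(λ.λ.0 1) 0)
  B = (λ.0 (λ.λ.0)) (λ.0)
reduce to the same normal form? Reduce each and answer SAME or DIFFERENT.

Answer: DIFFERENT — A ⇓ λ.λ.0 1, B ⇓ λ.λ.0

Working:
Term A:
  start: (λ.(λ.0) 0 0 (λ.0)) (λ.(λ.λ.0 1) 0)
  step 1: (λ.0) (λ.(λ.λ.0 1) 0) (λ.(λ.λ.0 1) 0) (λ.0)
  step 2: (λ.(λ.λ.0 1) 0) (λ.(λ.λ.0 1) 0) (λ.0)
  step 3: (λ.λ.0 1) (λ.(λ.λ.0 1) 0) (λ.0)
  step 4: (λ.0 (λ.(λ.λ.0 1) 0)) (λ.0)
  step 5: (λ.0) (λ.(λ.λ.0 1) 0)
  step 6: λ.(λ.λ.0 1) 0
  step 7: λ.λ.0 1

Term B:
  start: (λ.0 (λ.λ.0)) (λ.0)
  step 1: (λ.0) (λ.λ.0)
  step 2: λ.λ.0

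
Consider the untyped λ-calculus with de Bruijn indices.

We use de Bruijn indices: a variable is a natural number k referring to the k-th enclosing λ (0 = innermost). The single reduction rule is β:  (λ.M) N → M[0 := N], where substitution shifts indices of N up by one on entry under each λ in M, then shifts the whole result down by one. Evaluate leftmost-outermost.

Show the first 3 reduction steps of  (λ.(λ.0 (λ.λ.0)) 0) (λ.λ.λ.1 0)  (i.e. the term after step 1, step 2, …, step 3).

Answer: after 3 steps: λ.λ.1 0

Working:
  start: (λ.(λ.0 (λ.λ.0)) 0) (λ.λ.λ.1 0)
  →1  (λ.0 (λ.λ.0)) (λ.λ.λ.1 0)
  →2  (λ.λ.λ.1 0) (λ.λ.0)
  →3  λ.λ.1 0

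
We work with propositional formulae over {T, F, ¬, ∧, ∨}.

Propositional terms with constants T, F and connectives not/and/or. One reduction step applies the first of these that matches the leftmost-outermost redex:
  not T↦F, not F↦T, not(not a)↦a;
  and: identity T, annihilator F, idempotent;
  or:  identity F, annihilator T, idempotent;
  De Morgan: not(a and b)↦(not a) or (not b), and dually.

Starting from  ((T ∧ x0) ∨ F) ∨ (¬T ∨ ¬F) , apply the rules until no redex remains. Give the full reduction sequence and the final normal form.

Answer: normal form = T  (in 6 steps)

Working:
  start: ((T ∧ x0) ∨ F) ∨ (¬T ∨ ¬F)
  step 1: (T ∧ x0) ∨ (¬T ∨ ¬F)
  step 2: x0 ∨ (¬T ∨ ¬F)
  step 3: x0 ∨ (F ∨ ¬F)
  step 4: x0 ∨ ¬F
  step 5: x0 ∨ T
  step 6: T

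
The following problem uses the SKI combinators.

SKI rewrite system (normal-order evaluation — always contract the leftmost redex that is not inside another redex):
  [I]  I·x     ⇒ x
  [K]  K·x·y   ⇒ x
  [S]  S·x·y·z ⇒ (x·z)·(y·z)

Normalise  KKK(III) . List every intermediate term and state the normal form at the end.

  start: KKK(III)
  →1  K(III)
  →2  K(II)
  →3  KI

Answer: normal form = KI  (in 3 steps)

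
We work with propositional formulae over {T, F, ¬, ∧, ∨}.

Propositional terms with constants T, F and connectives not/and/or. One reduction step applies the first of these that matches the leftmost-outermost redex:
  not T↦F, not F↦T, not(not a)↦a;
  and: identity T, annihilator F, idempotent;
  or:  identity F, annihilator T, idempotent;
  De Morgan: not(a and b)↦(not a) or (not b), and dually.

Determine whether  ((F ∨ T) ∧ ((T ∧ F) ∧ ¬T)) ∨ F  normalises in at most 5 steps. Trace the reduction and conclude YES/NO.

  start: ((F ∨ T) ∧ ((T ∧ F) ∧ ¬T)) ∨ F
  [1] (F ∨ T) ∧ ((T ∧ F) ∧ ¬T)
  [2] T ∧ ((T ∧ F) ∧ ¬T)
  [3] (T ∧ F) ∧ ¬T
  [4] F ∧ ¬T
  [5] F

Answer: YES — reaches normal form F in 5 ≤ 5 steps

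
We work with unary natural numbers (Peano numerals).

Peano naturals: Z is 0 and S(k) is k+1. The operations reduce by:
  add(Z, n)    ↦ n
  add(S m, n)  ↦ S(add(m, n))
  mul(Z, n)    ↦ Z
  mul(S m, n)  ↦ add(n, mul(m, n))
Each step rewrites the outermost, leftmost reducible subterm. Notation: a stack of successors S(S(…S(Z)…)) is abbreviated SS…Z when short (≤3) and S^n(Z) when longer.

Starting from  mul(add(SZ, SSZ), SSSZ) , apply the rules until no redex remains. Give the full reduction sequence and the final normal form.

Answer: normal form = S^9(Z)  (in 18 steps)

Derivation:
  start: mul(add(SZ, SSZ), SSSZ)
  →1  mul(S(add(Z, SSZ)), SSSZ)
  →2  add(SSSZ, mul(add(Z, SSZ), SSSZ))
  →3  S(add(SSZ, mul(add(Z, SSZ), SSSZ)))
  →4  S(S(add(SZ, mul(add(Z, SSZ), SSSZ))))
  →5  S(S(S(add(Z, mul(add(Z, SSZ), SSSZ)))))
  →6  S(S(S(mul(add(Z, SSZ), SSSZ))))
  →7  S(S(S(mul(SSZ, SSSZ))))
  →8  S(S(S(add(SSSZ, mul(SZ, SSSZ)))))
  →9  S(S(S(S(add(SSZ, mul(SZ, SSSZ))))))
  →10  S(S(S(S(S(add(SZ, mul(SZ, SSSZ)))))))
  →11  S(S(S(S(S(S(add(Z, mul(SZ, SSSZ))))))))
  →12  S(S(S(S(S(S(mul(SZ, SSSZ)))))))
  →13  S(S(S(S(S(S(add(SSSZ, mul(Z, SSSZ))))))))
  →14  S(S(S(S(S(S(S(add(SSZ, mul(Z, SSSZ)))))))))
  →15  S(S(S(S(S(S(S(S(add(SZ, mul(Z, SSSZ))))))))))
  →16  S(S(S(S(S(S(S(S(S(add(Z, mul(Z, SSSZ)))))))))))
  →17  S(S(S(S(S(S(S(S(S(mul(Z, SSSZ))))))))))
  →18  S^9(Z)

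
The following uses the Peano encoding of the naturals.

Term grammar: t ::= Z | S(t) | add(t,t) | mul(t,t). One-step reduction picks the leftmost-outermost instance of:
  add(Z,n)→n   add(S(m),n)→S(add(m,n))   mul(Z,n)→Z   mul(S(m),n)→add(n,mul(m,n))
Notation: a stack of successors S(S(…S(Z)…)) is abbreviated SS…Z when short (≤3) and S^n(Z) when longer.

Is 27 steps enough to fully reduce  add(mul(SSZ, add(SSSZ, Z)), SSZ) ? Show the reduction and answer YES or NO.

  start: add(mul(SSZ, add(SSSZ, Z)), SSZ)
  step 1: add(add(add(SSSZ, Z), mul(SZ, add(SSSZ, Z))), SSZ)
  step 2: add(add(S(add(SSZ, Z)), mul(SZ, add(SSSZ, Z))), SSZ)
  step 3: add(S(add(add(SSZ, Z), mul(SZ, add(SSSZ, Z)))), SSZ)
  step 4: S(add(add(add(SSZ, Z), mul(SZ, add(SSSZ, Z))), SSZ))
  step 5: S(add(add(S(add(SZ, Z)), mul(SZ, add(SSSZ, Z))), SSZ))
  step 6: S(add(S(add(add(SZ, Z), mul(SZ, add(SSSZ, Z)))), SSZ))
  step 7: S(S(add(add(add(SZ, Z), mul(SZ, add(SSSZ, Z))), SSZ)))
  step 8: S(S(add(add(S(add(Z, Z)), mul(SZ, add(SSSZ, Z))), SSZ)))
  step 9: S(S(add(S(add(add(Z, Z), mul(SZ, add(SSSZ, Z)))), SSZ)))
  step 10: S(S(S(add(add(add(Z, Z), mul(SZ, add(SSSZ, Z))), SSZ))))
  step 11: S(S(S(add(add(Z, mul(SZ, add(SSSZ, Z))), SSZ))))
  step 12: S(S(S(add(mul(SZ, add(SSSZ, Z)), SSZ))))
  step 13: S(S(S(add(add(add(SSSZ, Z), mul(Z, add(SSSZ, Z))), SSZ))))
  step 14: S(S(S(add(add(S(add(SSZ, Z)), mul(Z, add(SSSZ, Z))), SSZ))))
  step 15: S(S(S(add(S(add(add(SSZ, Z), mul(Z, add(SSSZ, Z)))), SSZ))))
  step 16: S(S(S(S(add(add(add(SSZ, Z), mul(Z, add(SSSZ, Z))), SSZ)))))
  step 17: S(S(S(S(add(add(S(add(SZ, Z)), mul(Z, add(SSSZ, Z))), SSZ)))))
  step 18: S(S(S(S(add(S(add(add(SZ, Z), mul(Z, add(SSSZ, Z)))), SSZ)))))
  step 19: S(S(S(S(S(add(add(add(SZ, Z), mul(Z, add(SSSZ, Z))), SSZ))))))
  step 20: S(S(S(S(S(add(add(S(add(Z, Z)), mul(Z, add(SSSZ, Z))), SSZ))))))
  step 21: S(S(S(S(S(add(S(add(add(Z, Z), mul(Z, add(SSSZ, Z)))), SSZ))))))
  step 22: S(S(S(S(S(S(add(add(add(Z, Z), mul(Z, add(SSSZ, Z))), SSZ)))))))
  step 23: S(S(S(S(S(S(add(add(Z, mul(Z, add(SSSZ, Z))), SSZ)))))))
  step 24: S(S(S(S(S(S(add(mul(Z, add(SSSZ, Z)), SSZ)))))))
  step 25: S(S(S(S(S(S(add(Z, SSZ)))))))
  step 26: S^8(Z)

Answer: YES — reaches normal form S^8(Z) in 26 ≤ 27 steps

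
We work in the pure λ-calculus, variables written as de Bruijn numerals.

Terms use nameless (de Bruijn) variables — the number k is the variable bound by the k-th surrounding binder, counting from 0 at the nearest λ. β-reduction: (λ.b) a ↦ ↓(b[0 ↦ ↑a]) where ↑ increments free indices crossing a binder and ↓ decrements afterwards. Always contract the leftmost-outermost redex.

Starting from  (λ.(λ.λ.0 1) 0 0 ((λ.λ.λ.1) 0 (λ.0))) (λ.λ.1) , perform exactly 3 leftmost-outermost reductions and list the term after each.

  start: (λ.(λ.λ.0 1) 0 0 ((λ.λ.λ.1) 0 (λ.0))) (λ.λ.1)
  [1] (λ.λ.0 1) (λ.λ.1) (λ.λ.1) ((λ.λ.λ.1) (λ.λ.1) (λ.0))
  [2] (λ.0 (λ.λ.1)) (λ.λ.1) ((λ.λ.λ.1) (λ.λ.1) (λ.0))
  [3] (λ.λ.1) (λ.λ.1) ((λ.λ.λ.1) (λ.λ.1) (λ.0))

Answer: after 3 steps: (λ.λ.1) (λ.λ.1) ((λ.λ.λ.1) (λ.λ.1) (λ.0))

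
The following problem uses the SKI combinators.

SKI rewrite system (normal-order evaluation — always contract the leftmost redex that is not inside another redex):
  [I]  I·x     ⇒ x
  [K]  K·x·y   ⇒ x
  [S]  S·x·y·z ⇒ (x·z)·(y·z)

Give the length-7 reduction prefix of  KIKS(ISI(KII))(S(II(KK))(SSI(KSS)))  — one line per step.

  start: KIKS(ISI(KII))(S(II(KK))(SSI(KSS)))
  →1  IS(ISI(KII))(S(II(KK))(SSI(KSS)))
  →2  S(ISI(KII))(S(II(KK))(SSI(KSS)))
  →3  S(SI(KII))(S(II(KK))(SSI(KSS)))
  →4  S(SII)(S(II(KK))(SSI(KSS)))
  →5  S(SII)(S(I(KK))(SSI(KSS)))
  →6  S(SII)(S(KK)(SSI(KSS)))
  →7  S(SII)(S(KK)(S(KSS)(I(KSS))))

Answer: after 7 steps: S(SII)(S(KK)(S(KSS)(I(KSS))))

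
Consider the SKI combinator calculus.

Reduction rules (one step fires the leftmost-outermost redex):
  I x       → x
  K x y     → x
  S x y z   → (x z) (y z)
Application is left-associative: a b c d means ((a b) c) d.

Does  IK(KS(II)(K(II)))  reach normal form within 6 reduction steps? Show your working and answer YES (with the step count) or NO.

Answer: YES — reaches normal form K(S(KI)) in 3 ≤ 6 steps

Working:
  start: IK(KS(II)(K(II)))
  [1] K(KS(II)(K(II)))
  [2] K(S(K(II)))
  [3] K(S(KI))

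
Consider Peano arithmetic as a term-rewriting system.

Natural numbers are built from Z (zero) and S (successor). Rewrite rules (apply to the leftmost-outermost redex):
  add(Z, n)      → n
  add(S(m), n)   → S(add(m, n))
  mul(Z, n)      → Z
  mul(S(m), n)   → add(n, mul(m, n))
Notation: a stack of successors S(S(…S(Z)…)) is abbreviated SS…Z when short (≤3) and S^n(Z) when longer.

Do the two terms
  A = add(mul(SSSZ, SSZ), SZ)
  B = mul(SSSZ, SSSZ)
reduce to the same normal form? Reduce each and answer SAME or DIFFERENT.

Term A:
  start: add(mul(SSSZ, SSZ), SZ)
  [1] add(add(SSZ, mul(SSZ, SSZ)), SZ)
  [2] add(S(add(SZ, mul(SSZ, SSZ))), SZ)
  [3] S(add(add(SZ, mul(SSZ, SSZ)), SZ))
  [4] S(add(S(add(Z, mul(SSZ, SSZ))), SZ))
  [5] S(S(add(add(Z, mul(SSZ, SSZ)), SZ)))
  [6] S(S(add(mul(SSZ, SSZ), SZ)))
  [7] S(S(add(add(SSZ, mul(SZ, SSZ)), SZ)))
  [8] S(S(add(S(add(SZ, mul(SZ, SSZ))), SZ)))
  [9] S(S(S(add(add(SZ, mul(SZ, SSZ)), SZ))))
  [10] S(S(S(add(S(add(Z, mul(SZ, SSZ))), SZ))))
  [11] S(S(S(S(add(add(Z, mul(SZ, SSZ)), SZ)))))
  [12] S(S(S(S(add(mul(SZ, SSZ), SZ)))))
  [13] S(S(S(S(add(add(SSZ, mul(Z, SSZ)), SZ)))))
  [14] S(S(S(S(add(S(add(SZ, mul(Z, SSZ))), SZ)))))
  [15] S(S(S(S(S(add(add(SZ, mul(Z, SSZ)), SZ))))))
  [16] S(S(S(S(S(add(S(add(Z, mul(Z, SSZ))), SZ))))))
  [17] S(S(S(S(S(S(add(add(Z, mul(Z, SSZ)), SZ)))))))
  [18] S(S(S(S(S(S(add(mul(Z, SSZ), SZ)))))))
  [19] S(S(S(S(S(S(add(Z, SZ)))))))
  [20] S^7(Z)

Term B:
  start: mul(SSSZ, SSSZ)
  [1] add(SSSZ, mul(SSZ, SSSZ))
  [2] S(add(SSZ, mul(SSZ, SSSZ)))
  [3] S(S(add(SZ, mul(SSZ, SSSZ))))
  [4] S(S(S(add(Z, mul(SSZ, SSSZ)))))
  [5] S(S(S(mul(SSZ, SSSZ))))
  [6] S(S(S(add(SSSZ, mul(SZ, SSSZ)))))
  [7] S(S(S(S(add(SSZ, mul(SZ, SSSZ))))))
  [8] S(S(S(S(S(add(SZ, mul(SZ, SSSZ)))))))
  [9] S(S(S(S(S(S(add(Z, mul(SZ, SSSZ))))))))
  [10] S(S(S(S(S(S(mul(SZ, SSSZ)))))))
  [11] S(S(S(S(S(S(add(SSSZ, mul(Z, SSSZ))))))))
  [12] S(S(S(S(S(S(S(add(SSZ, mul(Z, SSSZ)))))))))
  [13] S(S(S(S(S(S(S(S(add(SZ, mul(Z, SSSZ))))))))))
  [14] S(S(S(S(S(S(S(S(S(add(Z, mul(Z, SSSZ)))))))))))
  [15] S(S(S(S(S(S(S(S(S(mul(Z, SSSZ))))))))))
  [16] S^9(Z)

Answer: DIFFERENT — A ⇓ S^7(Z), B ⇓ S^9(Z)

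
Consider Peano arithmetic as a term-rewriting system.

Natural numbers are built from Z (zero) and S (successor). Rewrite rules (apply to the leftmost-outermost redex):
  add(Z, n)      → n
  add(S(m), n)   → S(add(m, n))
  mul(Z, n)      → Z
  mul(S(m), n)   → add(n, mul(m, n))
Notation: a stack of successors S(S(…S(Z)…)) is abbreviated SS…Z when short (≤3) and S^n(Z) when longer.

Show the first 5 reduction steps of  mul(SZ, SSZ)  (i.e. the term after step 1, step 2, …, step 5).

  start: mul(SZ, SSZ)
  step 1: add(SSZ, mul(Z, SSZ))
  step 2: S(add(SZ, mul(Z, SSZ)))
  step 3: S(S(add(Z, mul(Z, SSZ))))
  step 4: S(S(mul(Z, SSZ)))
  step 5: SSZ

Answer: after 5 steps: SSZ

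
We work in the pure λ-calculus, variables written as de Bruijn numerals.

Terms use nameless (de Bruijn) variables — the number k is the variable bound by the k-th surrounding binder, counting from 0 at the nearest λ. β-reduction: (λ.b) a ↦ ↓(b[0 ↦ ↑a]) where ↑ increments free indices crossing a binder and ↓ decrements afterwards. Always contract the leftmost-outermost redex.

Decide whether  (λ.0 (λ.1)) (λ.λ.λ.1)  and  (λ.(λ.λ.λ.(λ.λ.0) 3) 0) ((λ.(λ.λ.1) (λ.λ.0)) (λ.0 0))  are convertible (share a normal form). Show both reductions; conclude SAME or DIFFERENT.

Term A:
  start: (λ.0 (λ.1)) (λ.λ.λ.1)
  [1] (λ.λ.λ.1) (λ.λ.λ.λ.1)
  [2] λ.λ.1

Term B:
  start: (λ.(λ.λ.λ.(λ.λ.0) 3) 0) ((λ.(λ.λ.1) (λ.λ.0)) (λ.0 0))
  [1] (λ.λ.λ.(λ.λ.0) ((λ.(λ.λ.1) (λ.λ.0)) (λ.0 0))) ((λ.(λ.λ.1) (λ.λ.0)) (λ.0 0))
  [2] λ.λ.(λ.λ.0) ((λ.(λ.λ.1) (λ.λ.0)) (λ.0 0))
  [3] λ.λ.λ.0

Answer: DIFFERENT — A ⇓ λ.λ.1, B ⇓ λ.λ.λ.0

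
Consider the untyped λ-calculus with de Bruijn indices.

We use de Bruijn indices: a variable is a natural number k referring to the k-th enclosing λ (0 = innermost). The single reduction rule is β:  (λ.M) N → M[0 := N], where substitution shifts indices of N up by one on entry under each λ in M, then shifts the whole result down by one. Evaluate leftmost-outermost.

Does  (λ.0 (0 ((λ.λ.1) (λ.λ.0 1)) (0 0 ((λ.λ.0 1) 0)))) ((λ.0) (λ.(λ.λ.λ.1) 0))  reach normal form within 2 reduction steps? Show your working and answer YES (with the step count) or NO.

  start: (λ.0 (0 ((λ.λ.1) (λ.λ.0 1)) (0 0 ((λ.λ.0 1) 0)))) ((λ.0) (λ.(λ.λ.λ.1) 0))
  step 1: (λ.0) (λ.(λ.λ.λ.1) 0) ((λ.0) (λ.(λ.λ.λ.1) 0) ((λ.λ.1) (λ.λ.0 1)) ((λ.0) (λ.(λ.λ.λ.1) 0) ((λ.0) (λ.(λ.λ.λ.1) 0)) ((λ.λ.0 1) ((λ.0) (λ.(λ.λ.λ.1) 0)))))
  step 2: (λ.(λ.λ.λ.1) 0) ((λ.0) (λ.(λ.λ.λ.1) 0) ((λ.λ.1) (λ.λ.0 1)) ((λ.0) (λ.(λ.λ.λ.1) 0) ((λ.0) (λ.(λ.λ.λ.1) 0)) ((λ.λ.0 1) ((λ.0) (λ.(λ.λ.λ.1) 0)))))

Answer: NO — after 2 steps the term is (λ.(λ.λ.λ.1) 0) ((λ.0) (λ.(λ.λ.λ.1) 0) ((λ.λ.1) (λ.λ.0 1)) ((λ.0) (λ.(λ.λ.λ.1) 0) ((λ.0) (λ.(λ.λ.λ.1) 0)) ((λ.λ.0 1) ((λ.0) (λ.(λ.λ.λ.1) 0))))), not yet normal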